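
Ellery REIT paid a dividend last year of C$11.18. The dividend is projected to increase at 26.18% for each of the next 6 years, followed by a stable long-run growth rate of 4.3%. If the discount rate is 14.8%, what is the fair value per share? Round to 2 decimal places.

C$290.41

Two-stage DDM. Project D₁…D_6 at 0.2618, terminal growth 0.043, discount at r = 0.148.
D_1 = 14.1069
D_2 = 17.8001
D_3 = 22.4602
D_4 = 28.3403
D_5 = 35.7597
D_6 = 45.1216
Terminal value at t=6: TV = D_7/(r−g) = 47.0619/(0.148−0.043) = 448.2084
P₀ = 14.1069/(1+0.148)^1 + 17.8001/(1+0.148)^2 + 22.4602/(1+0.148)^3 + 28.3403/(1+0.148)^4 + 35.7597/(1+0.148)^5 + 45.1216/(1+0.148)^6 + 448.2084/(1+0.148)^6 = 290.4104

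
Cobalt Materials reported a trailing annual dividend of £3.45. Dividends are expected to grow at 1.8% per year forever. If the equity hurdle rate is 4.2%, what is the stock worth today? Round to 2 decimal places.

Gordon growth model: P₀ = D₁/(r − g). D₁ = 3.45 × (1 + 0.018) = 3.5121.
P₀ = 3.5121 / (0.042 − 0.018) = 3.5121 / 0.024 = 146.3375

£146.34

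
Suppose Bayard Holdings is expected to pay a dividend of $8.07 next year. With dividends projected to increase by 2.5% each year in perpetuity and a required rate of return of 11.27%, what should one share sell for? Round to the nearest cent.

Gordon growth model: P₀ = D₁/(r − g), with D₁ = 8.07 given directly.
P₀ = 8.0700 / (0.1127 − 0.025) = 8.0700 / 0.0877 = 92.0182

$92.02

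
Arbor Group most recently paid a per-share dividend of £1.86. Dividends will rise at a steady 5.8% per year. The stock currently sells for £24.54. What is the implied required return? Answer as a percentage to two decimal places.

Rearranging the constant-growth DDM: r = D₁/P₀ + g.
D₁ = 1.86 × (1 + 0.058) = 1.9679.
r = 1.9679 / 24.54 + 0.058 = 0.08019 + 0.058 = 0.13819

13.82%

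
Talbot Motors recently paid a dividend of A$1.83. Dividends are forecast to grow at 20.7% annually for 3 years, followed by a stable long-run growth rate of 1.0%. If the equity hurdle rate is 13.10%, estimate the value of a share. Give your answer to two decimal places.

A$24.83

Two-stage DDM. Project D₁…D_3 at 0.207, terminal growth 0.01, discount at r = 0.131.
D_1 = 2.2088
D_2 = 2.6660
D_3 = 3.2179
Terminal value at t=3: TV = D_4/(r−g) = 3.2501/(0.131−0.01) = 26.8602
P₀ = 2.2088/(1+0.131)^1 + 2.6660/(1+0.131)^2 + 3.2179/(1+0.131)^3 + 26.8602/(1+0.131)^3 = 24.8276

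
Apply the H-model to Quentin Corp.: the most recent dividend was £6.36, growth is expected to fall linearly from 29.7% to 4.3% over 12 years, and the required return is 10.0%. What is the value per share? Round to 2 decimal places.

£286.42

H-model: P₀ = D₀[(1+g_L) + H(g_S−g_L)]/(r−g_L), with H = 12/2 = 6.
P₀ = 6.36 × [(1+0.043) + 6×(0.297−0.043)] / (0.1−0.043)
   = 6.36 × 2.5670 / 0.057 = 286.4232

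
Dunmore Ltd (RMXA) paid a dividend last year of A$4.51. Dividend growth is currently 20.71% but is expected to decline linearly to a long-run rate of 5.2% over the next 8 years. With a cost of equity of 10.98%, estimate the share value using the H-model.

A$130.49

H-model: P₀ = D₀[(1+g_L) + H(g_S−g_L)]/(r−g_L), with H = 8/2 = 4.
P₀ = 4.51 × [(1+0.052) + 4×(0.2071−0.052)] / (0.1098−0.052)
   = 4.51 × 1.6724 / 0.0578 = 130.4935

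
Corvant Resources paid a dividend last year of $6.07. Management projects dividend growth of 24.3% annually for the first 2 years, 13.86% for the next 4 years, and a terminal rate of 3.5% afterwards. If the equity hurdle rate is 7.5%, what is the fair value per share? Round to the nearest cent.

Three-stage DDM. Project D₁…D_6; terminal Gordon value at t=6 with g = 0.035; discount at r = 0.075.
D_1 = 7.5450
D_2 = 9.3784
D_3 = 10.6783
D_4 = 12.1583
D_5 = 13.8435
D_6 = 15.7622
TV_6 = 16.3138/(0.075−0.035) = 407.8458
P₀ = Σ Dₜ/(1+r)ᵗ + TV_6/(1+r)^6 = 316.9583

$316.96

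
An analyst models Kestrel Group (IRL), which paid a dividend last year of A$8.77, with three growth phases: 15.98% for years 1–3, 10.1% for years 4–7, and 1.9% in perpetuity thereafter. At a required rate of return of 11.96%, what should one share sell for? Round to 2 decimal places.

A$158.00

Three-stage DDM. Project D₁…D_7; terminal Gordon value at t=7 with g = 0.019; discount at r = 0.1196.
D_1 = 10.1714
D_2 = 11.7968
D_3 = 13.6820
D_4 = 15.0639
D_5 = 16.5853
D_6 = 18.2604
D_7 = 20.1047
TV_7 = 20.4867/(0.1196−0.019) = 203.6453
P₀ = Σ Dₜ/(1+r)ᵗ + TV_7/(1+r)^7 = 157.9975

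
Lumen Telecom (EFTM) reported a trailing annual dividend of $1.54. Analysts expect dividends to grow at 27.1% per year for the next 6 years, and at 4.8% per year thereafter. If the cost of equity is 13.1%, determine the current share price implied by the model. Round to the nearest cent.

Two-stage DDM. Project D₁…D_6 at 0.271, terminal growth 0.048, discount at r = 0.131.
D_1 = 1.9573
D_2 = 2.4878
D_3 = 3.1620
D_4 = 4.0189
D_5 = 5.1080
D_6 = 6.4922
Terminal value at t=6: TV = D_7/(r−g) = 6.8039/(0.131−0.048) = 81.9742
P₀ = 1.9573/(1+0.131)^1 + 2.4878/(1+0.131)^2 + 3.1620/(1+0.131)^3 + 4.0189/(1+0.131)^4 + 5.1080/(1+0.131)^5 + 6.4922/(1+0.131)^6 + 81.9742/(1+0.131)^6 = 53.3445

$53.34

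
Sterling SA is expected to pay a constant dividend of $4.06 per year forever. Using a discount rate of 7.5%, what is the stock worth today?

Zero-growth DDM (perpetuity): P₀ = D/r = 4.06 / 0.075 = 54.1333

$54.13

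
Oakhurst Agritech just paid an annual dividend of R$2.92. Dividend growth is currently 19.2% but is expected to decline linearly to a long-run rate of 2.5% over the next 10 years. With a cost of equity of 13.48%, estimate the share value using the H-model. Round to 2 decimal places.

R$49.46

H-model: P₀ = D₀[(1+g_L) + H(g_S−g_L)]/(r−g_L), with H = 10/2 = 5.
P₀ = 2.92 × [(1+0.025) + 5×(0.192−0.025)] / (0.1348−0.025)
   = 2.92 × 1.8600 / 0.1098 = 49.4645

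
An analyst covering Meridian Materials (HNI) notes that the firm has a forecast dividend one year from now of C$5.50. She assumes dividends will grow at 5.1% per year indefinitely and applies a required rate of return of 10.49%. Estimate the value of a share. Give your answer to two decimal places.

Gordon growth model: P₀ = D₁/(r − g), with D₁ = 5.50 given directly.
P₀ = 5.5000 / (0.1049 − 0.051) = 5.5000 / 0.0539 = 102.0408

C$102.04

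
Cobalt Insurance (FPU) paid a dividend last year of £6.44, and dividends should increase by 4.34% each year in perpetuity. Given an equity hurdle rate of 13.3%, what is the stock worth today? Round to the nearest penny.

Gordon growth model: P₀ = D₁/(r − g). D₁ = 6.44 × (1 + 0.0434) = 6.7195.
P₀ = 6.7195 / (0.133 − 0.0434) = 6.7195 / 0.0896 = 74.9944

£74.99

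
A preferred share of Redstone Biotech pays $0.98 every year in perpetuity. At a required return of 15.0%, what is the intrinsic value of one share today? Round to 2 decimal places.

$6.53

Zero-growth DDM (perpetuity): P₀ = D/r = 0.98 / 0.15 = 6.5333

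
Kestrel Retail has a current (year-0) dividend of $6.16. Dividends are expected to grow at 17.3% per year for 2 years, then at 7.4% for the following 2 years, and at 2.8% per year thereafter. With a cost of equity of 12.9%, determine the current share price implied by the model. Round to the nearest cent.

$86.64

Three-stage DDM. Project D₁…D_4; terminal Gordon value at t=4 with g = 0.028; discount at r = 0.129.
D_1 = 7.2257
D_2 = 8.4757
D_3 = 9.1029
D_4 = 9.7765
TV_4 = 10.0503/(0.129−0.028) = 99.5078
P₀ = Σ Dₜ/(1+r)ᵗ + TV_4/(1+r)^4 = 86.6390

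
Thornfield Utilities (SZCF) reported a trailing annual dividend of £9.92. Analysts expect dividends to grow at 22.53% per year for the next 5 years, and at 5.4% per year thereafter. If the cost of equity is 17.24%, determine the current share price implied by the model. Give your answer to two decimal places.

£166.84

Two-stage DDM. Project D₁…D_5 at 0.2253, terminal growth 0.054, discount at r = 0.1724.
D_1 = 12.1550
D_2 = 14.8935
D_3 = 18.2490
D_4 = 22.3605
D_5 = 27.3983
Terminal value at t=5: TV = D_6/(r−g) = 28.8778/(0.1724−0.054) = 243.9005
P₀ = 12.1550/(1+0.1724)^1 + 14.8935/(1+0.1724)^2 + 18.2490/(1+0.1724)^3 + 22.3605/(1+0.1724)^4 + 27.3983/(1+0.1724)^5 + 243.9005/(1+0.1724)^5 = 166.8436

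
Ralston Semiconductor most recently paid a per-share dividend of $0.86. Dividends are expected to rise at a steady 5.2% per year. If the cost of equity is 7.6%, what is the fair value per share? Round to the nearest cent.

$37.70

Gordon growth model: P₀ = D₁/(r − g). D₁ = 0.86 × (1 + 0.052) = 0.9047.
P₀ = 0.9047 / (0.076 − 0.052) = 0.9047 / 0.024 = 37.6967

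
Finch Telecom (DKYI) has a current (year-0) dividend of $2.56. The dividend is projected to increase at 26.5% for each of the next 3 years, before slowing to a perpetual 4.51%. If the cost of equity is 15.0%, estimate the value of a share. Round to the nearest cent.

$43.27

Two-stage DDM. Project D₁…D_3 at 0.265, terminal growth 0.0451, discount at r = 0.15.
D_1 = 3.2384
D_2 = 4.0966
D_3 = 5.1822
Terminal value at t=3: TV = D_4/(r−g) = 5.4159/(0.15−0.0451) = 51.6290
P₀ = 3.2384/(1+0.15)^1 + 4.0966/(1+0.15)^2 + 5.1822/(1+0.15)^3 + 51.6290/(1+0.15)^3 = 43.2679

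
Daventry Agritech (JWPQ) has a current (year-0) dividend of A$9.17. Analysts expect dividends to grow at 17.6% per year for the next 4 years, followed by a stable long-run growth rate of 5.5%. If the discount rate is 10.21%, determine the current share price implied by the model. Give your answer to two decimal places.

Two-stage DDM. Project D₁…D_4 at 0.176, terminal growth 0.055, discount at r = 0.1021.
D_1 = 10.7839
D_2 = 12.6819
D_3 = 14.9139
D_4 = 17.5387
Terminal value at t=4: TV = D_5/(r−g) = 18.5034/(0.1021−0.055) = 392.8531
P₀ = 10.7839/(1+0.1021)^1 + 12.6819/(1+0.1021)^2 + 14.9139/(1+0.1021)^3 + 17.5387/(1+0.1021)^4 + 392.8531/(1+0.1021)^4 = 309.5398

A$309.54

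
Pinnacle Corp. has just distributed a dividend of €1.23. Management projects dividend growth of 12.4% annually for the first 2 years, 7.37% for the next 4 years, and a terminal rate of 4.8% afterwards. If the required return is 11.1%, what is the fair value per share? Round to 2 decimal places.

Three-stage DDM. Project D₁…D_6; terminal Gordon value at t=6 with g = 0.048; discount at r = 0.111.
D_1 = 1.3825
D_2 = 1.5540
D_3 = 1.6685
D_4 = 1.7914
D_5 = 1.9235
D_6 = 2.0652
TV_6 = 2.1644/(0.111−0.048) = 34.3550
P₀ = Σ Dₜ/(1+r)ᵗ + TV_6/(1+r)^6 = 25.3991

€25.40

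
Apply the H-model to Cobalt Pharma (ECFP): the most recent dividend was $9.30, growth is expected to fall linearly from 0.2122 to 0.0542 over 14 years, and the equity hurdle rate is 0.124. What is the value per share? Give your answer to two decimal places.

H-model: P₀ = D₀[(1+g_L) + H(g_S−g_L)]/(r−g_L), with H = 14/2 = 7.
P₀ = 9.30 × [(1+0.0542) + 7×(0.2122−0.0542)] / (0.124−0.0542)
   = 9.30 × 2.1602 / 0.0698 = 287.8203

$287.82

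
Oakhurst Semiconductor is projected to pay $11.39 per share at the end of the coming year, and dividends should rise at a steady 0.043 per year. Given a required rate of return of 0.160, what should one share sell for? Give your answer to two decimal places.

$97.35

Gordon growth model: P₀ = D₁/(r − g), with D₁ = 11.39 given directly.
P₀ = 11.3900 / (0.16 − 0.043) = 11.3900 / 0.117 = 97.3504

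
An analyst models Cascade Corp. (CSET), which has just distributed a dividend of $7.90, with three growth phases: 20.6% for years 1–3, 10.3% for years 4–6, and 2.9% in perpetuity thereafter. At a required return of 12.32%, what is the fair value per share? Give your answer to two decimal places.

Three-stage DDM. Project D₁…D_6; terminal Gordon value at t=6 with g = 0.029; discount at r = 0.1232.
D_1 = 9.5274
D_2 = 11.4900
D_3 = 13.8570
D_4 = 15.2843
D_5 = 16.8585
D_6 = 18.5950
TV_6 = 19.1342/(0.1232−0.029) = 203.1234
P₀ = Σ Dₜ/(1+r)ᵗ + TV_6/(1+r)^6 = 156.8257

$156.83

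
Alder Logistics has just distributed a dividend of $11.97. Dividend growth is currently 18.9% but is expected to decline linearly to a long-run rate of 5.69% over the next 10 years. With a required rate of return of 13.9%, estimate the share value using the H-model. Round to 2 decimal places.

$250.39

H-model: P₀ = D₀[(1+g_L) + H(g_S−g_L)]/(r−g_L), with H = 10/2 = 5.
P₀ = 11.97 × [(1+0.0569) + 5×(0.189−0.0569)] / (0.139−0.0569)
   = 11.97 × 1.7174 / 0.0821 = 250.3932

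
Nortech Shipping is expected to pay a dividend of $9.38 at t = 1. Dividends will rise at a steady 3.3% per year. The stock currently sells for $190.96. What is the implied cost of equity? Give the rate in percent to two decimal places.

Rearranging the constant-growth DDM: r = D₁/P₀ + g.
r = 9.3800 / 190.96 + 0.033 = 0.04912 + 0.033 = 0.08212

8.21%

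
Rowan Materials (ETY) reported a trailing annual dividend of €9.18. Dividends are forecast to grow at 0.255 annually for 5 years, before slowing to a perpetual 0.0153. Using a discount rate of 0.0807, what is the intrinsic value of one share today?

€374.49

Two-stage DDM. Project D₁…D_5 at 0.255, terminal growth 0.0153, discount at r = 0.0807.
D_1 = 11.5209
D_2 = 14.4587
D_3 = 18.1457
D_4 = 22.7729
D_5 = 28.5799
Terminal value at t=5: TV = D_6/(r−g) = 29.0172/(0.0807−0.0153) = 443.6883
P₀ = 11.5209/(1+0.0807)^1 + 14.4587/(1+0.0807)^2 + 18.1457/(1+0.0807)^3 + 22.7729/(1+0.0807)^4 + 28.5799/(1+0.0807)^5 + 443.6883/(1+0.0807)^5 = 374.4908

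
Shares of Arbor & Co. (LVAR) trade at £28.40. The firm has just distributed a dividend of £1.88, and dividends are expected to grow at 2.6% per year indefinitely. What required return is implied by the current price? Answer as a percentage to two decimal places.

Rearranging the constant-growth DDM: r = D₁/P₀ + g.
D₁ = 1.88 × (1 + 0.026) = 1.9289.
r = 1.9289 / 28.40 + 0.026 = 0.06792 + 0.026 = 0.09392

9.39%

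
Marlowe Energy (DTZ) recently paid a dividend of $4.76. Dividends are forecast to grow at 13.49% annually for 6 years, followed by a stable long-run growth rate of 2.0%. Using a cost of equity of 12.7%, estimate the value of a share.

Two-stage DDM. Project D₁…D_6 at 0.1349, terminal growth 0.02, discount at r = 0.127.
D_1 = 5.4021
D_2 = 6.1309
D_3 = 6.9579
D_4 = 7.8965
D_5 = 8.9618
D_6 = 10.1707
Terminal value at t=6: TV = D_7/(r−g) = 10.3742/(0.127−0.02) = 96.9547
P₀ = 5.4021/(1+0.127)^1 + 6.1309/(1+0.127)^2 + 6.9579/(1+0.127)^3 + 7.8965/(1+0.127)^4 + 8.9618/(1+0.127)^5 + 10.1707/(1+0.127)^6 + 96.9547/(1+0.127)^6 = 76.5868

$76.59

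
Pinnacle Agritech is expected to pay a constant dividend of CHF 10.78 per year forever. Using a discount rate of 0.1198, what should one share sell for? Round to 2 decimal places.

Zero-growth DDM (perpetuity): P₀ = D/r = 10.78 / 0.1198 = 89.9833

CHF 89.98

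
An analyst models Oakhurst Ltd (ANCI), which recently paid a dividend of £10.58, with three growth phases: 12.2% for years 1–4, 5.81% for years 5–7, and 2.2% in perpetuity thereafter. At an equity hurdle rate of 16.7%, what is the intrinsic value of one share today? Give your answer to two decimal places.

£108.25

Three-stage DDM. Project D₁…D_7; terminal Gordon value at t=7 with g = 0.022; discount at r = 0.167.
D_1 = 11.8708
D_2 = 13.3190
D_3 = 14.9439
D_4 = 16.7671
D_5 = 17.7412
D_6 = 18.7720
D_7 = 19.8627
TV_7 = 20.2996/(0.167−0.022) = 139.9975
P₀ = Σ Dₜ/(1+r)ᵗ + TV_7/(1+r)^7 = 108.2533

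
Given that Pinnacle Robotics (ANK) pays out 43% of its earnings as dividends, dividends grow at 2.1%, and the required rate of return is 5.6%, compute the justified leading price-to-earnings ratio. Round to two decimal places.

12.29

Justified leading P/E = b/(r−g) = 0.43/(0.056−0.021) = 12.2857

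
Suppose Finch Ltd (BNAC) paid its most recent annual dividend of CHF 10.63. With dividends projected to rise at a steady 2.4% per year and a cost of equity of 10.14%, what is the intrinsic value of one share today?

CHF 140.63

Gordon growth model: P₀ = D₁/(r − g). D₁ = 10.63 × (1 + 0.024) = 10.8851.
P₀ = 10.8851 / (0.1014 − 0.024) = 10.8851 / 0.0774 = 140.6346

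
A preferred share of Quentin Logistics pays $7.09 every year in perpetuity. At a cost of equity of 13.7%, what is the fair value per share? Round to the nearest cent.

$51.75

Zero-growth DDM (perpetuity): P₀ = D/r = 7.09 / 0.137 = 51.7518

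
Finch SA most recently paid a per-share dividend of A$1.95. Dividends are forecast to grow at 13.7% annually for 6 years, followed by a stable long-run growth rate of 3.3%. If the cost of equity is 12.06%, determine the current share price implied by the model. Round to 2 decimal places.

Two-stage DDM. Project D₁…D_6 at 0.137, terminal growth 0.033, discount at r = 0.1206.
D_1 = 2.2172
D_2 = 2.5209
D_3 = 2.8663
D_4 = 3.2589
D_5 = 3.7054
D_6 = 4.2131
Terminal value at t=6: TV = D_7/(r−g) = 4.3521/(0.1206−0.033) = 49.6814
P₀ = 2.2172/(1+0.1206)^1 + 2.5209/(1+0.1206)^2 + 2.8663/(1+0.1206)^3 + 3.2589/(1+0.1206)^4 + 3.7054/(1+0.1206)^5 + 4.2131/(1+0.1206)^6 + 49.6814/(1+0.1206)^6 = 37.4035

A$37.40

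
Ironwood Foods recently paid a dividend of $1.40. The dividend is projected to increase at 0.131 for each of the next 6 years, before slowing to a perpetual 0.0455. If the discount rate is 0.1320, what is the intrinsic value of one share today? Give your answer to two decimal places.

$25.21

Two-stage DDM. Project D₁…D_6 at 0.131, terminal growth 0.0455, discount at r = 0.132.
D_1 = 1.5834
D_2 = 1.7908
D_3 = 2.0254
D_4 = 2.2908
D_5 = 2.5908
D_6 = 2.9302
Terminal value at t=6: TV = D_7/(r−g) = 3.0636/(0.132−0.0455) = 35.4170
P₀ = 1.5834/(1+0.132)^1 + 1.7908/(1+0.132)^2 + 2.0254/(1+0.132)^3 + 2.2908/(1+0.132)^4 + 2.5908/(1+0.132)^5 + 2.9302/(1+0.132)^6 + 35.4170/(1+0.132)^6 = 25.2060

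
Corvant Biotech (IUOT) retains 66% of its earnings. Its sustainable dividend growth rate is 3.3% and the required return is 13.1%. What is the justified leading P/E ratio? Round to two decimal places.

Payout ratio b = 1 − 0.66 = 0.34.
Justified leading P/E = b/(r−g) = 0.34/(0.131−0.033) = 3.4694

3.47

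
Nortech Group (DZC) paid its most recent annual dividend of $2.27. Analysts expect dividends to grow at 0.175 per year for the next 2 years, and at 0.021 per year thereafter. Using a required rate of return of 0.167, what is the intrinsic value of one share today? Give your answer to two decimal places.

Two-stage DDM. Project D₁…D_2 at 0.175, terminal growth 0.021, discount at r = 0.167.
D_1 = 2.6673
D_2 = 3.1340
Terminal value at t=2: TV = D_3/(r−g) = 3.1998/(0.167−0.021) = 21.9167
P₀ = 2.6673/(1+0.167)^1 + 3.1340/(1+0.167)^2 + 21.9167/(1+0.167)^2 = 20.6796

$20.68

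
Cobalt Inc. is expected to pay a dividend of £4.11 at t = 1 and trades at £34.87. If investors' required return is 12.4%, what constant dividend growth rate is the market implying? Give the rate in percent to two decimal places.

0.61%

From P₀ = D₁/(r − g), the implied growth is g = r − D₁/P₀.
g = 0.124 − 4.11/34.87 = 0.124 − 0.11787 = 0.00613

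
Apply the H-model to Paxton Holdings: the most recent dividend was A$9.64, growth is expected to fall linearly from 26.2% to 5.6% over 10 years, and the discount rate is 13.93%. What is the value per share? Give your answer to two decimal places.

A$241.41

H-model: P₀ = D₀[(1+g_L) + H(g_S−g_L)]/(r−g_L), with H = 10/2 = 5.
P₀ = 9.64 × [(1+0.056) + 5×(0.262−0.056)] / (0.1393−0.056)
   = 9.64 × 2.0860 / 0.0833 = 241.4050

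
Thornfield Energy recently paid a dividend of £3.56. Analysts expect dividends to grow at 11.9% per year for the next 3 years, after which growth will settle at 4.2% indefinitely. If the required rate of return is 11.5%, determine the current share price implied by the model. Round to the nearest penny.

£62.12

Two-stage DDM. Project D₁…D_3 at 0.119, terminal growth 0.042, discount at r = 0.115.
D_1 = 3.9836
D_2 = 4.4577
D_3 = 4.9882
Terminal value at t=3: TV = D_4/(r−g) = 5.1977/(0.115−0.042) = 71.2008
P₀ = 3.9836/(1+0.115)^1 + 4.4577/(1+0.115)^2 + 4.9882/(1+0.115)^3 + 71.2008/(1+0.115)^3 = 62.1210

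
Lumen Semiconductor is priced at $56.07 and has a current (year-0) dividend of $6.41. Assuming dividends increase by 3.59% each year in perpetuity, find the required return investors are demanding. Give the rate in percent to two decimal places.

Rearranging the constant-growth DDM: r = D₁/P₀ + g.
D₁ = 6.41 × (1 + 0.0359) = 6.6401.
r = 6.6401 / 56.07 + 0.0359 = 0.11843 + 0.0359 = 0.15433

15.43%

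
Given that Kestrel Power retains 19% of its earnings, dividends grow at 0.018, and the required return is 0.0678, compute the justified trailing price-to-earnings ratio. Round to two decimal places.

Payout ratio b = 1 − 0.19 = 0.81.
Justified trailing P/E = b(1+g)/(r−g) = 0.81×(1+0.018)/(0.0678−0.018) = 16.5578

16.56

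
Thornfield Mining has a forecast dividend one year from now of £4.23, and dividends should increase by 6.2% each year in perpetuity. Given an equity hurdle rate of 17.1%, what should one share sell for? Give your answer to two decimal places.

Gordon growth model: P₀ = D₁/(r − g), with D₁ = 4.23 given directly.
P₀ = 4.2300 / (0.171 − 0.062) = 4.2300 / 0.109 = 38.8073

£38.81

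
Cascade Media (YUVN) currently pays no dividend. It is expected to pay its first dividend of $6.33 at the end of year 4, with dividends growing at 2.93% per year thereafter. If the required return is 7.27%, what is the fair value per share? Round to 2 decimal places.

Deferred-dividend DDM. At t=3 the remaining stream is a growing perpetuity with first payment D_4 = 6.33.
V_3 = D_4/(r−g) = 6.33/(0.0727−0.0293) = 145.8525
P₀ = V_3/(1+r)^3 = 145.8525/(1+0.0727)^3 = 118.1624

$118.16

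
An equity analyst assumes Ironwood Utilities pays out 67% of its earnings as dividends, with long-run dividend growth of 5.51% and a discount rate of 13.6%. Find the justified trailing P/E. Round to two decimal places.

8.74

Justified trailing P/E = b(1+g)/(r−g) = 0.67×(1+0.0551)/(0.136−0.0551) = 8.7382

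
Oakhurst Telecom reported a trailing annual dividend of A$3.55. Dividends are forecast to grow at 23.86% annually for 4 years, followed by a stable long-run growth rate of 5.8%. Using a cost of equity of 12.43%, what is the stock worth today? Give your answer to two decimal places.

Two-stage DDM. Project D₁…D_4 at 0.2386, terminal growth 0.058, discount at r = 0.1243.
D_1 = 4.3970
D_2 = 5.4462
D_3 = 6.7456
D_4 = 8.3551
Terminal value at t=4: TV = D_5/(r−g) = 8.8397/(0.1243−0.058) = 133.3291
P₀ = 4.3970/(1+0.1243)^1 + 5.4462/(1+0.1243)^2 + 6.7456/(1+0.1243)^3 + 8.3551/(1+0.1243)^4 + 133.3291/(1+0.1243)^4 = 101.6391

A$101.64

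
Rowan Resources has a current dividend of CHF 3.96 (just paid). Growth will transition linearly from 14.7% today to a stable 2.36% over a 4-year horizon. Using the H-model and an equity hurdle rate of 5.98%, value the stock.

H-model: P₀ = D₀[(1+g_L) + H(g_S−g_L)]/(r−g_L), with H = 4/2 = 2.
P₀ = 3.96 × [(1+0.0236) + 2×(0.147−0.0236)] / (0.0598−0.0236)
   = 3.96 × 1.2704 / 0.0362 = 138.9719

CHF 138.97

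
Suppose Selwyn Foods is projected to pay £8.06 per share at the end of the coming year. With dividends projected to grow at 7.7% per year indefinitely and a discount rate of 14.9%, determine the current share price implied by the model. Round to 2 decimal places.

Gordon growth model: P₀ = D₁/(r − g), with D₁ = 8.06 given directly.
P₀ = 8.0600 / (0.149 − 0.077) = 8.0600 / 0.072 = 111.9444

£111.94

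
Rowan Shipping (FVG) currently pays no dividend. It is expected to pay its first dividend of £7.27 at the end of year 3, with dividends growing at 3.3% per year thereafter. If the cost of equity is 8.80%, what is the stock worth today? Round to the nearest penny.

Deferred-dividend DDM. At t=2 the remaining stream is a growing perpetuity with first payment D_3 = 7.27.
V_2 = D_3/(r−g) = 7.27/(0.088−0.033) = 132.1818
P₀ = V_2/(1+r)^2 = 132.1818/(1+0.088)^2 = 111.6642

£111.66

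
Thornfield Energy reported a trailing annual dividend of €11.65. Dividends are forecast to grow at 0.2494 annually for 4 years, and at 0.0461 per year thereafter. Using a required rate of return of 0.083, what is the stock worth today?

€652.48

Two-stage DDM. Project D₁…D_4 at 0.2494, terminal growth 0.0461, discount at r = 0.083.
D_1 = 14.5555
D_2 = 18.1857
D_3 = 22.7212
D_4 = 28.3878
Terminal value at t=4: TV = D_5/(r−g) = 29.6965/(0.083−0.0461) = 804.7830
P₀ = 14.5555/(1+0.083)^1 + 18.1857/(1+0.083)^2 + 22.7212/(1+0.083)^3 + 28.3878/(1+0.083)^4 + 804.7830/(1+0.083)^4 = 652.4802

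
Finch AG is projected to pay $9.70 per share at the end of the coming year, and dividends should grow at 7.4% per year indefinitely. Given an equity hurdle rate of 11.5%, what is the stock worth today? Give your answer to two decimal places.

Gordon growth model: P₀ = D₁/(r − g), with D₁ = 9.70 given directly.
P₀ = 9.7000 / (0.115 − 0.074) = 9.7000 / 0.041 = 236.5854

$236.59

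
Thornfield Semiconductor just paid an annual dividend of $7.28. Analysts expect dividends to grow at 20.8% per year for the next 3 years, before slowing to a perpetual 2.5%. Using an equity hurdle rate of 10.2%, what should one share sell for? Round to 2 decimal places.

$153.97

Two-stage DDM. Project D₁…D_3 at 0.208, terminal growth 0.025, discount at r = 0.102.
D_1 = 8.7942
D_2 = 10.6234
D_3 = 12.8331
Terminal value at t=3: TV = D_4/(r−g) = 13.1539/(0.102−0.025) = 170.8305
P₀ = 8.7942/(1+0.102)^1 + 10.6234/(1+0.102)^2 + 12.8331/(1+0.102)^3 + 170.8305/(1+0.102)^3 = 153.9673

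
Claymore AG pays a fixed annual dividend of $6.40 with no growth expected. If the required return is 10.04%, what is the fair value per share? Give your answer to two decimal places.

$63.75

Zero-growth DDM (perpetuity): P₀ = D/r = 6.40 / 0.1004 = 63.7450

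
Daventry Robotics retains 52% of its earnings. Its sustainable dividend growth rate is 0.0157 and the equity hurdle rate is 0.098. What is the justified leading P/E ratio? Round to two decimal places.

Payout ratio b = 1 − 0.52 = 0.48.
Justified leading P/E = b/(r−g) = 0.48/(0.098−0.0157) = 5.8323

5.83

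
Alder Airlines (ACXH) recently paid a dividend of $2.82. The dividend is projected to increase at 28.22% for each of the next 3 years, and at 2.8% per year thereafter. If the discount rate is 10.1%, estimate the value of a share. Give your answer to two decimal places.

Two-stage DDM. Project D₁…D_3 at 0.2822, terminal growth 0.028, discount at r = 0.101.
D_1 = 3.6158
D_2 = 4.6362
D_3 = 5.9445
Terminal value at t=3: TV = D_4/(r−g) = 6.1110/(0.101−0.028) = 83.7118
P₀ = 3.6158/(1+0.101)^1 + 4.6362/(1+0.101)^2 + 5.9445/(1+0.101)^3 + 83.7118/(1+0.101)^3 = 74.2854

$74.29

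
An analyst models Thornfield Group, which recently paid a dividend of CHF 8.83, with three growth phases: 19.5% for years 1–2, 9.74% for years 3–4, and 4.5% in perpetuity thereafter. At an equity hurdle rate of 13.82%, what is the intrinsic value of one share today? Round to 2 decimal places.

Three-stage DDM. Project D₁…D_4; terminal Gordon value at t=4 with g = 0.045; discount at r = 0.1382.
D_1 = 10.5518
D_2 = 12.6095
D_3 = 13.8376
D_4 = 15.1854
TV_4 = 15.8687/(0.1382−0.045) = 170.2656
P₀ = Σ Dₜ/(1+r)ᵗ + TV_4/(1+r)^4 = 138.8864

CHF 138.89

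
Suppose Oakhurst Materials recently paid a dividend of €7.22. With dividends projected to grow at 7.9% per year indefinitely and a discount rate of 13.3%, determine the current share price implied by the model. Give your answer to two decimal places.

€144.27

Gordon growth model: P₀ = D₁/(r − g). D₁ = 7.22 × (1 + 0.079) = 7.7904.
P₀ = 7.7904 / (0.133 − 0.079) = 7.7904 / 0.054 = 144.2663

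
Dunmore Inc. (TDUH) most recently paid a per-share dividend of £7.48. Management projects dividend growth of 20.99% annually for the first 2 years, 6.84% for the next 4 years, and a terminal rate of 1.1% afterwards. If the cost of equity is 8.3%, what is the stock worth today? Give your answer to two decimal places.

Three-stage DDM. Project D₁…D_6; terminal Gordon value at t=6 with g = 0.011; discount at r = 0.083.
D_1 = 9.0501
D_2 = 10.9497
D_3 = 11.6986
D_4 = 12.4988
D_5 = 13.3537
D_6 = 14.2671
TV_6 = 14.4241/(0.083−0.011) = 200.3340
P₀ = Σ Dₜ/(1+r)ᵗ + TV_6/(1+r)^6 = 177.9536

£177.95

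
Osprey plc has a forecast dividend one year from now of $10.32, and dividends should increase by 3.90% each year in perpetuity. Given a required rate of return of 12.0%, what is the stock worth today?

$127.41

Gordon growth model: P₀ = D₁/(r − g), with D₁ = 10.32 given directly.
P₀ = 10.3200 / (0.12 − 0.039) = 10.3200 / 0.081 = 127.4074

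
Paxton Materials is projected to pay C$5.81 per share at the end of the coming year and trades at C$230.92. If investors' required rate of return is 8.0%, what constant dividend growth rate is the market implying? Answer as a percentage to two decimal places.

From P₀ = D₁/(r − g), the implied growth is g = r − D₁/P₀.
g = 0.08 − 5.81/230.92 = 0.08 − 0.02516 = 0.05484

5.48%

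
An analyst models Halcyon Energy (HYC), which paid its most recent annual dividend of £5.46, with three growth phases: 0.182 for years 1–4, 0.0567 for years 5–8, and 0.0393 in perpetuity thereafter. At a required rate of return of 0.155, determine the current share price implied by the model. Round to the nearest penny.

£80.11

Three-stage DDM. Project D₁…D_8; terminal Gordon value at t=8 with g = 0.0393; discount at r = 0.155.
D_1 = 6.4537
D_2 = 7.6283
D_3 = 9.0166
D_4 = 10.6577
D_5 = 11.2620
D_6 = 11.9005
D_7 = 12.5753
D_8 = 13.2883
TV_8 = 13.8105/(0.155−0.0393) = 119.3650
P₀ = Σ Dₜ/(1+r)ᵗ + TV_8/(1+r)^8 = 80.1098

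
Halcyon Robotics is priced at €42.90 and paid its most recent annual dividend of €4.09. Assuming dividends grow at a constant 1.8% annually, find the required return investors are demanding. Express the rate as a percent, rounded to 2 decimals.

Rearranging the constant-growth DDM: r = D₁/P₀ + g.
D₁ = 4.09 × (1 + 0.018) = 4.1636.
r = 4.1636 / 42.90 + 0.018 = 0.09705 + 0.018 = 0.11505

11.51%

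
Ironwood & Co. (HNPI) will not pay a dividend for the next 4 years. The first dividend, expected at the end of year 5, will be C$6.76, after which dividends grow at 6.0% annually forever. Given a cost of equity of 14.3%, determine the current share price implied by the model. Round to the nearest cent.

Deferred-dividend DDM. At t=4 the remaining stream is a growing perpetuity with first payment D_5 = 6.76.
V_4 = D_5/(r−g) = 6.76/(0.143−0.06) = 81.4458
P₀ = V_4/(1+r)^4 = 81.4458/(1+0.143)^4 = 47.7182

C$47.72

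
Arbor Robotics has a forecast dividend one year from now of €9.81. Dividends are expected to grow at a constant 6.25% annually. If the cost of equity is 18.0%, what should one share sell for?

€83.49

Gordon growth model: P₀ = D₁/(r − g), with D₁ = 9.81 given directly.
P₀ = 9.8100 / (0.18 − 0.0625) = 9.8100 / 0.1175 = 83.4894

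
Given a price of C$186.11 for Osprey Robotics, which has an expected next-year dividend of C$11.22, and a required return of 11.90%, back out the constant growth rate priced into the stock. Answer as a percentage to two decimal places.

From P₀ = D₁/(r − g), the implied growth is g = r − D₁/P₀.
g = 0.119 − 11.22/186.11 = 0.119 − 0.06029 = 0.05871

5.87%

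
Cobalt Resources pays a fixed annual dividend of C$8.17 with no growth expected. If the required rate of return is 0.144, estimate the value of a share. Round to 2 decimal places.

Zero-growth DDM (perpetuity): P₀ = D/r = 8.17 / 0.144 = 56.7361

C$56.74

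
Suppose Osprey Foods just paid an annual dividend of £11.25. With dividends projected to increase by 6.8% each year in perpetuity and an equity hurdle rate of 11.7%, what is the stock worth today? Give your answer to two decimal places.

Gordon growth model: P₀ = D₁/(r − g). D₁ = 11.25 × (1 + 0.068) = 12.0150.
P₀ = 12.0150 / (0.117 − 0.068) = 12.0150 / 0.049 = 245.2041

£245.20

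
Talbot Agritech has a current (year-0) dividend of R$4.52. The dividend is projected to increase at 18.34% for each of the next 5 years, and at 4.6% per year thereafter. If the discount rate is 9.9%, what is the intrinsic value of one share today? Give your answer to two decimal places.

R$157.51

Two-stage DDM. Project D₁…D_5 at 0.1834, terminal growth 0.046, discount at r = 0.099.
D_1 = 5.3490
D_2 = 6.3300
D_3 = 7.4909
D_4 = 8.8647
D_5 = 10.4905
Terminal value at t=5: TV = D_6/(r−g) = 10.9731/(0.099−0.046) = 207.0390
P₀ = 5.3490/(1+0.099)^1 + 6.3300/(1+0.099)^2 + 7.4909/(1+0.099)^3 + 8.8647/(1+0.099)^4 + 10.4905/(1+0.099)^5 + 207.0390/(1+0.099)^5 = 157.5125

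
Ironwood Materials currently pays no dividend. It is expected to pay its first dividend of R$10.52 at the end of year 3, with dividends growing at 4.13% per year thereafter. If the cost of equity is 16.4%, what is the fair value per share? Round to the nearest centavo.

Deferred-dividend DDM. At t=2 the remaining stream is a growing perpetuity with first payment D_3 = 10.52.
V_2 = D_3/(r−g) = 10.52/(0.164−0.0413) = 85.7376
P₀ = V_2/(1+r)^2 = 85.7376/(1+0.164)^2 = 63.2798

R$63.28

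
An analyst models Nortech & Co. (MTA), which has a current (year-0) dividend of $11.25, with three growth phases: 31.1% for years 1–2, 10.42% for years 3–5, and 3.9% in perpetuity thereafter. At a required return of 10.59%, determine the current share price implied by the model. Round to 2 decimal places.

Three-stage DDM. Project D₁…D_5; terminal Gordon value at t=5 with g = 0.039; discount at r = 0.1059.
D_1 = 14.7487
D_2 = 19.3356
D_3 = 21.3504
D_4 = 23.5751
D_5 = 26.0316
TV_5 = 27.0468/(0.1059−0.039) = 404.2877
P₀ = Σ Dₜ/(1+r)ᵗ + TV_5/(1+r)^5 = 320.8356

$320.84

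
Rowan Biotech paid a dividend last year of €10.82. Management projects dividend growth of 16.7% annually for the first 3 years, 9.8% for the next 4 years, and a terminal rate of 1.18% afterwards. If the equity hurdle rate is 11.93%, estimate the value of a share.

Three-stage DDM. Project D₁…D_7; terminal Gordon value at t=7 with g = 0.0118; discount at r = 0.1193.
D_1 = 12.6269
D_2 = 14.7356
D_3 = 17.1965
D_4 = 18.8817
D_5 = 20.7322
D_6 = 22.7639
D_7 = 24.9948
TV_7 = 25.2897/(0.1193−0.0118) = 235.2531
P₀ = Σ Dₜ/(1+r)ᵗ + TV_7/(1+r)^7 = 188.9521

€188.95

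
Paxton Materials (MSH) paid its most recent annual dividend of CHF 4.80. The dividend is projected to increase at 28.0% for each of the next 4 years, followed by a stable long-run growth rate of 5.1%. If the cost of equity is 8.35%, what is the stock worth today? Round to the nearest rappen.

Two-stage DDM. Project D₁…D_4 at 0.28, terminal growth 0.051, discount at r = 0.0835.
D_1 = 6.1440
D_2 = 7.8643
D_3 = 10.0663
D_4 = 12.8849
Terminal value at t=4: TV = D_5/(r−g) = 13.5420/(0.0835−0.051) = 416.6779
P₀ = 6.1440/(1+0.0835)^1 + 7.8643/(1+0.0835)^2 + 10.0663/(1+0.0835)^3 + 12.8849/(1+0.0835)^4 + 416.6779/(1+0.0835)^4 = 331.9647

CHF 331.96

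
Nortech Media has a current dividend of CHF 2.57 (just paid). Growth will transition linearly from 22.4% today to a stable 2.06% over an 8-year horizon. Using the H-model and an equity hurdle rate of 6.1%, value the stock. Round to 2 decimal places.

H-model: P₀ = D₀[(1+g_L) + H(g_S−g_L)]/(r−g_L), with H = 8/2 = 4.
P₀ = 2.57 × [(1+0.0206) + 4×(0.224−0.0206)] / (0.061−0.0206)
   = 2.57 × 1.8342 / 0.0404 = 116.6805

CHF 116.68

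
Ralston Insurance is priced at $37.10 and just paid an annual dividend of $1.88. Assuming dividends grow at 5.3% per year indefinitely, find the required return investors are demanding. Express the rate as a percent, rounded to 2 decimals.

Rearranging the constant-growth DDM: r = D₁/P₀ + g.
D₁ = 1.88 × (1 + 0.053) = 1.9796.
r = 1.9796 / 37.10 + 0.053 = 0.05336 + 0.053 = 0.10636

10.64%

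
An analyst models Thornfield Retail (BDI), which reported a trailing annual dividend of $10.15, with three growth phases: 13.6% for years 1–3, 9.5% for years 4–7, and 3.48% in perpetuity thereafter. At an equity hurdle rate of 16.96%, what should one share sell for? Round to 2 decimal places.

$115.22

Three-stage DDM. Project D₁…D_7; terminal Gordon value at t=7 with g = 0.0348; discount at r = 0.1696.
D_1 = 11.5304
D_2 = 13.0985
D_3 = 14.8799
D_4 = 16.2935
D_5 = 17.8414
D_6 = 19.5363
D_7 = 21.3923
TV_7 = 22.1368/(0.1696−0.0348) = 164.2192
P₀ = Σ Dₜ/(1+r)ᵗ + TV_7/(1+r)^7 = 115.2171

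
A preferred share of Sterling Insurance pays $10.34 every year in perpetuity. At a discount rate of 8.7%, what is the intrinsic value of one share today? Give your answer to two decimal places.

$118.85

Zero-growth DDM (perpetuity): P₀ = D/r = 10.34 / 0.087 = 118.8506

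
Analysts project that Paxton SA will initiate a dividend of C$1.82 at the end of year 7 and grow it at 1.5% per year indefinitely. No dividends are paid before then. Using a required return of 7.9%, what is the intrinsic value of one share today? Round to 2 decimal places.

Deferred-dividend DDM. At t=6 the remaining stream is a growing perpetuity with first payment D_7 = 1.82.
V_6 = D_7/(r−g) = 1.82/(0.079−0.015) = 28.4375
P₀ = V_6/(1+r)^6 = 28.4375/(1+0.079)^6 = 18.0203

C$18.02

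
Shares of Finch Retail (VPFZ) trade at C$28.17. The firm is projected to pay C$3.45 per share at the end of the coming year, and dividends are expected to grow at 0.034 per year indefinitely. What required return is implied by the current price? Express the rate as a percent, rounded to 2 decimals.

15.65%

Rearranging the constant-growth DDM: r = D₁/P₀ + g.
r = 3.4500 / 28.17 + 0.034 = 0.12247 + 0.034 = 0.15647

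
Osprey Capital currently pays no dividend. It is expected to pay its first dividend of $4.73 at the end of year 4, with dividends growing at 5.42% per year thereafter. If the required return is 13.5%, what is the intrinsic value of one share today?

$40.04

Deferred-dividend DDM. At t=3 the remaining stream is a growing perpetuity with first payment D_4 = 4.73.
V_3 = D_4/(r−g) = 4.73/(0.135−0.0542) = 58.5396
P₀ = V_3/(1+r)^3 = 58.5396/(1+0.135)^3 = 40.0371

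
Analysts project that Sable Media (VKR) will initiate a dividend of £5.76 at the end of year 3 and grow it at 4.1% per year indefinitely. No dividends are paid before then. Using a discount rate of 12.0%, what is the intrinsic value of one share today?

£58.12

Deferred-dividend DDM. At t=2 the remaining stream is a growing perpetuity with first payment D_3 = 5.76.
V_2 = D_3/(r−g) = 5.76/(0.12−0.041) = 72.9114
P₀ = V_2/(1+r)^2 = 72.9114/(1+0.12)^2 = 58.1245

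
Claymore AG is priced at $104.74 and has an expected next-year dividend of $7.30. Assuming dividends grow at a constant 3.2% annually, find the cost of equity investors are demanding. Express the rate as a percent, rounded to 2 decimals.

10.17%

Rearranging the constant-growth DDM: r = D₁/P₀ + g.
r = 7.3000 / 104.74 + 0.032 = 0.06970 + 0.032 = 0.10170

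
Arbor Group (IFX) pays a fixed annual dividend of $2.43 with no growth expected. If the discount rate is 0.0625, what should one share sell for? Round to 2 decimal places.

$38.88

Zero-growth DDM (perpetuity): P₀ = D/r = 2.43 / 0.0625 = 38.8800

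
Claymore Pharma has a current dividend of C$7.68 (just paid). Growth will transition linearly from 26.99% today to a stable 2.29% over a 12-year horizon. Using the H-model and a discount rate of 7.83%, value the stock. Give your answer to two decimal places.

C$347.25

H-model: P₀ = D₀[(1+g_L) + H(g_S−g_L)]/(r−g_L), with H = 12/2 = 6.
P₀ = 7.68 × [(1+0.0229) + 6×(0.2699−0.0229)] / (0.0783−0.0229)
   = 7.68 × 2.5049 / 0.0554 = 347.2497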